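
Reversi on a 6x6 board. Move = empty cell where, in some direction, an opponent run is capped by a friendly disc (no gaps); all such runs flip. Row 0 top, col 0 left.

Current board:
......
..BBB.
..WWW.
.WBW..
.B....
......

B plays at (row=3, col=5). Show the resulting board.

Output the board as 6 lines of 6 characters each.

Answer: ......
..BBB.
..WWB.
.WBW.B
.B....
......

Derivation:
Place B at (3,5); scan 8 dirs for brackets.
Dir NW: opp run (2,4) capped by B -> flip
Dir N: first cell '.' (not opp) -> no flip
Dir NE: edge -> no flip
Dir W: first cell '.' (not opp) -> no flip
Dir E: edge -> no flip
Dir SW: first cell '.' (not opp) -> no flip
Dir S: first cell '.' (not opp) -> no flip
Dir SE: edge -> no flip
All flips: (2,4)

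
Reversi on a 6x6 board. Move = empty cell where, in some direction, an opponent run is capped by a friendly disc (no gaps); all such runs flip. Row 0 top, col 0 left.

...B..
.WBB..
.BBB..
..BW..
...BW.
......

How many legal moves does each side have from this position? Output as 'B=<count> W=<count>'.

Answer: B=6 W=4

Derivation:
-- B to move --
(0,0): flips 1 -> legal
(0,1): flips 1 -> legal
(0,2): no bracket -> illegal
(1,0): flips 1 -> legal
(2,0): no bracket -> illegal
(2,4): no bracket -> illegal
(3,4): flips 1 -> legal
(3,5): no bracket -> illegal
(4,2): no bracket -> illegal
(4,5): flips 1 -> legal
(5,3): no bracket -> illegal
(5,4): no bracket -> illegal
(5,5): flips 2 -> legal
B mobility = 6
-- W to move --
(0,1): no bracket -> illegal
(0,2): no bracket -> illegal
(0,4): no bracket -> illegal
(1,0): no bracket -> illegal
(1,4): flips 2 -> legal
(2,0): no bracket -> illegal
(2,4): no bracket -> illegal
(3,0): no bracket -> illegal
(3,1): flips 2 -> legal
(3,4): no bracket -> illegal
(4,1): no bracket -> illegal
(4,2): flips 1 -> legal
(5,2): no bracket -> illegal
(5,3): flips 1 -> legal
(5,4): no bracket -> illegal
W mobility = 4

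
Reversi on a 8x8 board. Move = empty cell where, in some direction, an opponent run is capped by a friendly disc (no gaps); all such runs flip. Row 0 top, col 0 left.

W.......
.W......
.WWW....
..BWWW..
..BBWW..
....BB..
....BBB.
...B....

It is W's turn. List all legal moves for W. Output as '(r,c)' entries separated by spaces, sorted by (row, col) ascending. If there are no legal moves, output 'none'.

Answer: (3,1) (4,1) (5,1) (5,2) (5,3) (6,3) (7,4) (7,5) (7,6) (7,7)

Derivation:
(3,1): flips 1 -> legal
(4,1): flips 3 -> legal
(4,6): no bracket -> illegal
(5,1): flips 1 -> legal
(5,2): flips 3 -> legal
(5,3): flips 1 -> legal
(5,6): no bracket -> illegal
(5,7): no bracket -> illegal
(6,2): no bracket -> illegal
(6,3): flips 1 -> legal
(6,7): no bracket -> illegal
(7,2): no bracket -> illegal
(7,4): flips 2 -> legal
(7,5): flips 2 -> legal
(7,6): flips 4 -> legal
(7,7): flips 2 -> legal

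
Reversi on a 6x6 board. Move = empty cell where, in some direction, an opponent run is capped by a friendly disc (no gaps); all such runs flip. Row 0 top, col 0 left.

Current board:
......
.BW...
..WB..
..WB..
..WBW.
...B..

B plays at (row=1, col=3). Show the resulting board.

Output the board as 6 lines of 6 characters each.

Answer: ......
.BBB..
..WB..
..WB..
..WBW.
...B..

Derivation:
Place B at (1,3); scan 8 dirs for brackets.
Dir NW: first cell '.' (not opp) -> no flip
Dir N: first cell '.' (not opp) -> no flip
Dir NE: first cell '.' (not opp) -> no flip
Dir W: opp run (1,2) capped by B -> flip
Dir E: first cell '.' (not opp) -> no flip
Dir SW: opp run (2,2), next='.' -> no flip
Dir S: first cell 'B' (not opp) -> no flip
Dir SE: first cell '.' (not opp) -> no flip
All flips: (1,2)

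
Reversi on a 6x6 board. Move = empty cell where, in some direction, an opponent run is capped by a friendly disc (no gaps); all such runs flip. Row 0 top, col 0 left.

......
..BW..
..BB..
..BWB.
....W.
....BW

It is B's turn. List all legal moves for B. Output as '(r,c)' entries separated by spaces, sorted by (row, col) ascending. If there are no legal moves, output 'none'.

(0,2): no bracket -> illegal
(0,3): flips 1 -> legal
(0,4): flips 1 -> legal
(1,4): flips 1 -> legal
(2,4): no bracket -> illegal
(3,5): no bracket -> illegal
(4,2): no bracket -> illegal
(4,3): flips 1 -> legal
(4,5): no bracket -> illegal
(5,3): no bracket -> illegal

Answer: (0,3) (0,4) (1,4) (4,3)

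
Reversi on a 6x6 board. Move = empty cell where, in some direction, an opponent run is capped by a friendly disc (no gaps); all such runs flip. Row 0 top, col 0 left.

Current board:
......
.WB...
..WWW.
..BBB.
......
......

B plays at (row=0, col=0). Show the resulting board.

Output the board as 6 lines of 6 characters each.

Place B at (0,0); scan 8 dirs for brackets.
Dir NW: edge -> no flip
Dir N: edge -> no flip
Dir NE: edge -> no flip
Dir W: edge -> no flip
Dir E: first cell '.' (not opp) -> no flip
Dir SW: edge -> no flip
Dir S: first cell '.' (not opp) -> no flip
Dir SE: opp run (1,1) (2,2) capped by B -> flip
All flips: (1,1) (2,2)

Answer: B.....
.BB...
..BWW.
..BBB.
......
......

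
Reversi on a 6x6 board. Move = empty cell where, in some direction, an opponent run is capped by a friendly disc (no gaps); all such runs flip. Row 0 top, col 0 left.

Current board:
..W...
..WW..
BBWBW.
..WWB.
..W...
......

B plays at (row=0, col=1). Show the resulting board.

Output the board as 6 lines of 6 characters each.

Answer: .BW...
..BW..
BBWBW.
..WWB.
..W...
......

Derivation:
Place B at (0,1); scan 8 dirs for brackets.
Dir NW: edge -> no flip
Dir N: edge -> no flip
Dir NE: edge -> no flip
Dir W: first cell '.' (not opp) -> no flip
Dir E: opp run (0,2), next='.' -> no flip
Dir SW: first cell '.' (not opp) -> no flip
Dir S: first cell '.' (not opp) -> no flip
Dir SE: opp run (1,2) capped by B -> flip
All flips: (1,2)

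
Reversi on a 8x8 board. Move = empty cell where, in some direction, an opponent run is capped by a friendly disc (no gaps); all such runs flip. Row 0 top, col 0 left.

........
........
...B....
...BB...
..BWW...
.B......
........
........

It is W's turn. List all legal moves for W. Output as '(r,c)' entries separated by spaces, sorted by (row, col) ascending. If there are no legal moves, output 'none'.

(1,2): no bracket -> illegal
(1,3): flips 2 -> legal
(1,4): no bracket -> illegal
(2,2): flips 1 -> legal
(2,4): flips 1 -> legal
(2,5): flips 1 -> legal
(3,1): no bracket -> illegal
(3,2): no bracket -> illegal
(3,5): no bracket -> illegal
(4,0): no bracket -> illegal
(4,1): flips 1 -> legal
(4,5): no bracket -> illegal
(5,0): no bracket -> illegal
(5,2): no bracket -> illegal
(5,3): no bracket -> illegal
(6,0): no bracket -> illegal
(6,1): no bracket -> illegal
(6,2): no bracket -> illegal

Answer: (1,3) (2,2) (2,4) (2,5) (4,1)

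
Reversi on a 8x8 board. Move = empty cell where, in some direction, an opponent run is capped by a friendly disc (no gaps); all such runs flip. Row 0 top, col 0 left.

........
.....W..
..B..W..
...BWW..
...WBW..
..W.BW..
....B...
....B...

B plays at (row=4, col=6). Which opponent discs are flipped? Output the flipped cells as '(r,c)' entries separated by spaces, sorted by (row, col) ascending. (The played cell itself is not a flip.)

Dir NW: opp run (3,5), next='.' -> no flip
Dir N: first cell '.' (not opp) -> no flip
Dir NE: first cell '.' (not opp) -> no flip
Dir W: opp run (4,5) capped by B -> flip
Dir E: first cell '.' (not opp) -> no flip
Dir SW: opp run (5,5) capped by B -> flip
Dir S: first cell '.' (not opp) -> no flip
Dir SE: first cell '.' (not opp) -> no flip

Answer: (4,5) (5,5)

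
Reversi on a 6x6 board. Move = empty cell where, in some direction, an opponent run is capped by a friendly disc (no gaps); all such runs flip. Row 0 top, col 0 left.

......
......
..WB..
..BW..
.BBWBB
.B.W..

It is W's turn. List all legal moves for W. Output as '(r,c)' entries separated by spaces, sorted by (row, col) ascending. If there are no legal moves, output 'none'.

Answer: (1,3) (2,1) (2,4) (3,1) (3,5) (4,0) (5,2) (5,5)

Derivation:
(1,2): no bracket -> illegal
(1,3): flips 1 -> legal
(1,4): no bracket -> illegal
(2,1): flips 1 -> legal
(2,4): flips 1 -> legal
(3,0): no bracket -> illegal
(3,1): flips 2 -> legal
(3,4): no bracket -> illegal
(3,5): flips 1 -> legal
(4,0): flips 2 -> legal
(5,0): no bracket -> illegal
(5,2): flips 2 -> legal
(5,4): no bracket -> illegal
(5,5): flips 1 -> legal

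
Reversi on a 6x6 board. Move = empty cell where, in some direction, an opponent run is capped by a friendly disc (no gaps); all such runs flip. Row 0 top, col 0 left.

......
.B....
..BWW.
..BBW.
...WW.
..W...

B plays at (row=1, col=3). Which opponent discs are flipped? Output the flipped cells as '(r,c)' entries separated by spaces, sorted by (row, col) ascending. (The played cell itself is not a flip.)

Answer: (2,3)

Derivation:
Dir NW: first cell '.' (not opp) -> no flip
Dir N: first cell '.' (not opp) -> no flip
Dir NE: first cell '.' (not opp) -> no flip
Dir W: first cell '.' (not opp) -> no flip
Dir E: first cell '.' (not opp) -> no flip
Dir SW: first cell 'B' (not opp) -> no flip
Dir S: opp run (2,3) capped by B -> flip
Dir SE: opp run (2,4), next='.' -> no flip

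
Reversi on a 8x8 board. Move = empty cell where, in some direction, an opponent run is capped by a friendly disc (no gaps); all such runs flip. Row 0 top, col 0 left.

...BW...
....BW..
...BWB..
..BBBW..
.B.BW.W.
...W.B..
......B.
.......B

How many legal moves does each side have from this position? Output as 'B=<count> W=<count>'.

-- B to move --
(0,5): flips 2 -> legal
(0,6): flips 2 -> legal
(1,3): no bracket -> illegal
(1,6): flips 1 -> legal
(2,6): no bracket -> illegal
(3,6): flips 1 -> legal
(3,7): flips 1 -> legal
(4,2): no bracket -> illegal
(4,5): flips 2 -> legal
(4,7): no bracket -> illegal
(5,2): no bracket -> illegal
(5,4): flips 1 -> legal
(5,6): no bracket -> illegal
(5,7): no bracket -> illegal
(6,2): no bracket -> illegal
(6,3): flips 1 -> legal
(6,4): no bracket -> illegal
B mobility = 8
-- W to move --
(0,2): flips 1 -> legal
(0,5): no bracket -> illegal
(1,2): no bracket -> illegal
(1,3): flips 4 -> legal
(1,6): no bracket -> illegal
(2,1): no bracket -> illegal
(2,2): flips 2 -> legal
(2,6): flips 1 -> legal
(3,0): no bracket -> illegal
(3,1): flips 3 -> legal
(3,6): no bracket -> illegal
(4,0): no bracket -> illegal
(4,2): flips 2 -> legal
(4,5): no bracket -> illegal
(5,0): no bracket -> illegal
(5,1): no bracket -> illegal
(5,2): no bracket -> illegal
(5,4): no bracket -> illegal
(5,6): no bracket -> illegal
(5,7): no bracket -> illegal
(6,4): flips 1 -> legal
(6,5): no bracket -> illegal
(6,7): no bracket -> illegal
(7,5): no bracket -> illegal
(7,6): no bracket -> illegal
W mobility = 7

Answer: B=8 W=7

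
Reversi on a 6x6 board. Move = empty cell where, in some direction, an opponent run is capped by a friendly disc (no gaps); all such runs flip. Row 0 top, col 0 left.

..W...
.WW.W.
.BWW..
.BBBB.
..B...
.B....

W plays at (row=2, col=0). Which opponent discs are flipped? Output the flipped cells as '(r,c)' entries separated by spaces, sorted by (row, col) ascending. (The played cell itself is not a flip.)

Answer: (2,1)

Derivation:
Dir NW: edge -> no flip
Dir N: first cell '.' (not opp) -> no flip
Dir NE: first cell 'W' (not opp) -> no flip
Dir W: edge -> no flip
Dir E: opp run (2,1) capped by W -> flip
Dir SW: edge -> no flip
Dir S: first cell '.' (not opp) -> no flip
Dir SE: opp run (3,1) (4,2), next='.' -> no flip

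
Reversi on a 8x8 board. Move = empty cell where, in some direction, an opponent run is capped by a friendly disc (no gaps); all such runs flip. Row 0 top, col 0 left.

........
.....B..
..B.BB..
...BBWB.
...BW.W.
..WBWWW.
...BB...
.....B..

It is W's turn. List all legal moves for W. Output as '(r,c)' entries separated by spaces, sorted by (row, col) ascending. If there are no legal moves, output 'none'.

Answer: (0,5) (1,1) (1,3) (1,4) (1,6) (2,6) (3,2) (3,7) (4,2) (6,2) (7,2) (7,3) (7,4)

Derivation:
(0,4): no bracket -> illegal
(0,5): flips 2 -> legal
(0,6): no bracket -> illegal
(1,1): flips 2 -> legal
(1,2): no bracket -> illegal
(1,3): flips 1 -> legal
(1,4): flips 2 -> legal
(1,6): flips 3 -> legal
(2,1): no bracket -> illegal
(2,3): no bracket -> illegal
(2,6): flips 1 -> legal
(2,7): no bracket -> illegal
(3,1): no bracket -> illegal
(3,2): flips 3 -> legal
(3,7): flips 1 -> legal
(4,2): flips 1 -> legal
(4,5): no bracket -> illegal
(4,7): no bracket -> illegal
(6,2): flips 1 -> legal
(6,5): no bracket -> illegal
(6,6): no bracket -> illegal
(7,2): flips 1 -> legal
(7,3): flips 1 -> legal
(7,4): flips 2 -> legal
(7,6): no bracket -> illegal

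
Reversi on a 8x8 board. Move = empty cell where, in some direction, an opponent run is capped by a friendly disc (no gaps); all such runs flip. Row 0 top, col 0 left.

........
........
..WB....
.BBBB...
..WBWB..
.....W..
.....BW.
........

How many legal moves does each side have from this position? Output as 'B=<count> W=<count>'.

Answer: B=11 W=7

Derivation:
-- B to move --
(1,1): flips 1 -> legal
(1,2): flips 1 -> legal
(1,3): flips 1 -> legal
(2,1): flips 1 -> legal
(3,5): no bracket -> illegal
(4,1): flips 1 -> legal
(4,6): no bracket -> illegal
(5,1): flips 1 -> legal
(5,2): flips 1 -> legal
(5,3): flips 1 -> legal
(5,4): flips 1 -> legal
(5,6): no bracket -> illegal
(5,7): no bracket -> illegal
(6,4): no bracket -> illegal
(6,7): flips 1 -> legal
(7,5): no bracket -> illegal
(7,6): no bracket -> illegal
(7,7): flips 3 -> legal
B mobility = 11
-- W to move --
(1,2): no bracket -> illegal
(1,3): no bracket -> illegal
(1,4): no bracket -> illegal
(2,0): flips 1 -> legal
(2,1): no bracket -> illegal
(2,4): flips 3 -> legal
(2,5): no bracket -> illegal
(3,0): no bracket -> illegal
(3,5): flips 1 -> legal
(3,6): no bracket -> illegal
(4,0): flips 1 -> legal
(4,1): no bracket -> illegal
(4,6): flips 1 -> legal
(5,2): no bracket -> illegal
(5,3): no bracket -> illegal
(5,4): no bracket -> illegal
(5,6): no bracket -> illegal
(6,4): flips 1 -> legal
(7,4): no bracket -> illegal
(7,5): flips 1 -> legal
(7,6): no bracket -> illegal
W mobility = 7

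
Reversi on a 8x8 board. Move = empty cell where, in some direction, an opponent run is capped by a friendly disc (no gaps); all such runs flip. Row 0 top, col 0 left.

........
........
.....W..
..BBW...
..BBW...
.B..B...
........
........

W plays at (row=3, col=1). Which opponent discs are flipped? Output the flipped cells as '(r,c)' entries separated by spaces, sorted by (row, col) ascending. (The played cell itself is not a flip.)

Answer: (3,2) (3,3)

Derivation:
Dir NW: first cell '.' (not opp) -> no flip
Dir N: first cell '.' (not opp) -> no flip
Dir NE: first cell '.' (not opp) -> no flip
Dir W: first cell '.' (not opp) -> no flip
Dir E: opp run (3,2) (3,3) capped by W -> flip
Dir SW: first cell '.' (not opp) -> no flip
Dir S: first cell '.' (not opp) -> no flip
Dir SE: opp run (4,2), next='.' -> no flip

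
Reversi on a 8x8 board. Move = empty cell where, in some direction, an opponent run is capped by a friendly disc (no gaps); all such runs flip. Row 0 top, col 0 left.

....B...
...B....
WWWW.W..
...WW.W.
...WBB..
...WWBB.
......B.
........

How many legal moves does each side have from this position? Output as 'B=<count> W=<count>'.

-- B to move --
(1,0): no bracket -> illegal
(1,1): flips 2 -> legal
(1,2): flips 2 -> legal
(1,4): no bracket -> illegal
(1,5): no bracket -> illegal
(1,6): no bracket -> illegal
(2,4): flips 1 -> legal
(2,6): no bracket -> illegal
(2,7): flips 1 -> legal
(3,0): no bracket -> illegal
(3,1): flips 1 -> legal
(3,2): no bracket -> illegal
(3,5): no bracket -> illegal
(3,7): no bracket -> illegal
(4,2): flips 1 -> legal
(4,6): no bracket -> illegal
(4,7): no bracket -> illegal
(5,2): flips 2 -> legal
(6,2): flips 1 -> legal
(6,3): flips 5 -> legal
(6,4): flips 1 -> legal
(6,5): no bracket -> illegal
B mobility = 10
-- W to move --
(0,2): no bracket -> illegal
(0,3): flips 1 -> legal
(0,5): no bracket -> illegal
(1,2): no bracket -> illegal
(1,4): no bracket -> illegal
(1,5): no bracket -> illegal
(2,4): no bracket -> illegal
(3,5): flips 1 -> legal
(4,6): flips 2 -> legal
(4,7): no bracket -> illegal
(5,7): flips 2 -> legal
(6,4): no bracket -> illegal
(6,5): no bracket -> illegal
(6,7): flips 2 -> legal
(7,5): no bracket -> illegal
(7,6): no bracket -> illegal
(7,7): flips 3 -> legal
W mobility = 6

Answer: B=10 W=6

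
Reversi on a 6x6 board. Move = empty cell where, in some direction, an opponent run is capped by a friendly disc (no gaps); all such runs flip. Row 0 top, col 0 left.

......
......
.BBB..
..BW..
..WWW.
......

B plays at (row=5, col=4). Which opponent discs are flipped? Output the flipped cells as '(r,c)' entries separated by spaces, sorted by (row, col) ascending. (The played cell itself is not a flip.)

Answer: (4,3)

Derivation:
Dir NW: opp run (4,3) capped by B -> flip
Dir N: opp run (4,4), next='.' -> no flip
Dir NE: first cell '.' (not opp) -> no flip
Dir W: first cell '.' (not opp) -> no flip
Dir E: first cell '.' (not opp) -> no flip
Dir SW: edge -> no flip
Dir S: edge -> no flip
Dir SE: edge -> no flip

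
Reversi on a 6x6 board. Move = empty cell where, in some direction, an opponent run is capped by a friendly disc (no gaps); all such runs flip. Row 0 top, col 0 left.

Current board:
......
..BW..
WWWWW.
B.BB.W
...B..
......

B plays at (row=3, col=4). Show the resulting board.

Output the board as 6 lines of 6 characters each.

Answer: ......
..BW..
WWWBW.
B.BBBW
...B..
......

Derivation:
Place B at (3,4); scan 8 dirs for brackets.
Dir NW: opp run (2,3) capped by B -> flip
Dir N: opp run (2,4), next='.' -> no flip
Dir NE: first cell '.' (not opp) -> no flip
Dir W: first cell 'B' (not opp) -> no flip
Dir E: opp run (3,5), next=edge -> no flip
Dir SW: first cell 'B' (not opp) -> no flip
Dir S: first cell '.' (not opp) -> no flip
Dir SE: first cell '.' (not opp) -> no flip
All flips: (2,3)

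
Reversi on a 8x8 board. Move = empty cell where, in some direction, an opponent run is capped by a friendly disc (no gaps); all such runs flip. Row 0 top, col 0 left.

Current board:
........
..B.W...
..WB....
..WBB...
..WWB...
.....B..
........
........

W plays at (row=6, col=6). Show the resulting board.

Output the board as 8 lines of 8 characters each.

Place W at (6,6); scan 8 dirs for brackets.
Dir NW: opp run (5,5) (4,4) (3,3) capped by W -> flip
Dir N: first cell '.' (not opp) -> no flip
Dir NE: first cell '.' (not opp) -> no flip
Dir W: first cell '.' (not opp) -> no flip
Dir E: first cell '.' (not opp) -> no flip
Dir SW: first cell '.' (not opp) -> no flip
Dir S: first cell '.' (not opp) -> no flip
Dir SE: first cell '.' (not opp) -> no flip
All flips: (3,3) (4,4) (5,5)

Answer: ........
..B.W...
..WB....
..WWB...
..WWW...
.....W..
......W.
........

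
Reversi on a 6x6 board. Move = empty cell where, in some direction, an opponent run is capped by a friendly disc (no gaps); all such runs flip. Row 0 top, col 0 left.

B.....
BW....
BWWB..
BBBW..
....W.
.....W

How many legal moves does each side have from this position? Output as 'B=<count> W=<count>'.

-- B to move --
(0,1): flips 2 -> legal
(0,2): flips 1 -> legal
(1,2): flips 3 -> legal
(1,3): flips 1 -> legal
(2,4): no bracket -> illegal
(3,4): flips 1 -> legal
(3,5): no bracket -> illegal
(4,2): no bracket -> illegal
(4,3): flips 1 -> legal
(4,5): no bracket -> illegal
(5,3): no bracket -> illegal
(5,4): no bracket -> illegal
B mobility = 6
-- W to move --
(0,1): no bracket -> illegal
(1,2): no bracket -> illegal
(1,3): flips 1 -> legal
(1,4): no bracket -> illegal
(2,4): flips 1 -> legal
(3,4): no bracket -> illegal
(4,0): flips 1 -> legal
(4,1): flips 1 -> legal
(4,2): flips 1 -> legal
(4,3): flips 1 -> legal
W mobility = 6

Answer: B=6 W=6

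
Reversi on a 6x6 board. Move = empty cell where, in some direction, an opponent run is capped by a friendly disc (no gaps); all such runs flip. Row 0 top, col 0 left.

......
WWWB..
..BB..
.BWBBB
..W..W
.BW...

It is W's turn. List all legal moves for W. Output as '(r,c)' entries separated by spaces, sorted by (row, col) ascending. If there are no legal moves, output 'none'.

Answer: (1,4) (2,0) (2,4) (2,5) (3,0) (4,4) (5,0)

Derivation:
(0,2): no bracket -> illegal
(0,3): no bracket -> illegal
(0,4): no bracket -> illegal
(1,4): flips 2 -> legal
(2,0): flips 1 -> legal
(2,1): no bracket -> illegal
(2,4): flips 1 -> legal
(2,5): flips 1 -> legal
(3,0): flips 1 -> legal
(4,0): no bracket -> illegal
(4,1): no bracket -> illegal
(4,3): no bracket -> illegal
(4,4): flips 2 -> legal
(5,0): flips 1 -> legal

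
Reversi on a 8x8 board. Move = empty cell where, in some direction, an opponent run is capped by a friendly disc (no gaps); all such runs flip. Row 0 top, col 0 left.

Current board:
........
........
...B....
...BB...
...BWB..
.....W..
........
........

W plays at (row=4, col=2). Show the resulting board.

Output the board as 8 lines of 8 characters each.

Answer: ........
........
...B....
...BB...
..WWWB..
.....W..
........
........

Derivation:
Place W at (4,2); scan 8 dirs for brackets.
Dir NW: first cell '.' (not opp) -> no flip
Dir N: first cell '.' (not opp) -> no flip
Dir NE: opp run (3,3), next='.' -> no flip
Dir W: first cell '.' (not opp) -> no flip
Dir E: opp run (4,3) capped by W -> flip
Dir SW: first cell '.' (not opp) -> no flip
Dir S: first cell '.' (not opp) -> no flip
Dir SE: first cell '.' (not opp) -> no flip
All flips: (4,3)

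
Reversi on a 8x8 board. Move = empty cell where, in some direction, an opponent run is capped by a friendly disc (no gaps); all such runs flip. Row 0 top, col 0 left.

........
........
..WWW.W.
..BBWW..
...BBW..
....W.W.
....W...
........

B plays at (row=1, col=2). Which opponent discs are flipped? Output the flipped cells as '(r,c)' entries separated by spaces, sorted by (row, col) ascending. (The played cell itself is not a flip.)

Dir NW: first cell '.' (not opp) -> no flip
Dir N: first cell '.' (not opp) -> no flip
Dir NE: first cell '.' (not opp) -> no flip
Dir W: first cell '.' (not opp) -> no flip
Dir E: first cell '.' (not opp) -> no flip
Dir SW: first cell '.' (not opp) -> no flip
Dir S: opp run (2,2) capped by B -> flip
Dir SE: opp run (2,3) (3,4) (4,5) (5,6), next='.' -> no flip

Answer: (2,2)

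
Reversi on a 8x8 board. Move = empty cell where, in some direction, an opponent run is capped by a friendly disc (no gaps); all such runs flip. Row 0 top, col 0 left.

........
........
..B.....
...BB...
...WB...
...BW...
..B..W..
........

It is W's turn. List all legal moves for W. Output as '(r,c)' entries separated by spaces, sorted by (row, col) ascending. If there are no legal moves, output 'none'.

Answer: (2,3) (2,4) (2,5) (4,5) (5,2) (6,3)

Derivation:
(1,1): no bracket -> illegal
(1,2): no bracket -> illegal
(1,3): no bracket -> illegal
(2,1): no bracket -> illegal
(2,3): flips 1 -> legal
(2,4): flips 2 -> legal
(2,5): flips 1 -> legal
(3,1): no bracket -> illegal
(3,2): no bracket -> illegal
(3,5): no bracket -> illegal
(4,2): no bracket -> illegal
(4,5): flips 1 -> legal
(5,1): no bracket -> illegal
(5,2): flips 1 -> legal
(5,5): no bracket -> illegal
(6,1): no bracket -> illegal
(6,3): flips 1 -> legal
(6,4): no bracket -> illegal
(7,1): no bracket -> illegal
(7,2): no bracket -> illegal
(7,3): no bracket -> illegal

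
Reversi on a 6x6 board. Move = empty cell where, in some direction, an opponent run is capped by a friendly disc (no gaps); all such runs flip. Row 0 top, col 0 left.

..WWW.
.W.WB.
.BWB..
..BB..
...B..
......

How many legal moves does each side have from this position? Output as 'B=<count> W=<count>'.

-- B to move --
(0,0): flips 2 -> legal
(0,1): flips 1 -> legal
(0,5): no bracket -> illegal
(1,0): no bracket -> illegal
(1,2): flips 2 -> legal
(1,5): no bracket -> illegal
(2,0): no bracket -> illegal
(2,4): no bracket -> illegal
(3,1): no bracket -> illegal
B mobility = 3
-- W to move --
(0,5): no bracket -> illegal
(1,0): no bracket -> illegal
(1,2): no bracket -> illegal
(1,5): flips 1 -> legal
(2,0): flips 1 -> legal
(2,4): flips 2 -> legal
(2,5): flips 1 -> legal
(3,0): no bracket -> illegal
(3,1): flips 1 -> legal
(3,4): no bracket -> illegal
(4,1): no bracket -> illegal
(4,2): flips 1 -> legal
(4,4): flips 1 -> legal
(5,2): no bracket -> illegal
(5,3): flips 3 -> legal
(5,4): no bracket -> illegal
W mobility = 8

Answer: B=3 W=8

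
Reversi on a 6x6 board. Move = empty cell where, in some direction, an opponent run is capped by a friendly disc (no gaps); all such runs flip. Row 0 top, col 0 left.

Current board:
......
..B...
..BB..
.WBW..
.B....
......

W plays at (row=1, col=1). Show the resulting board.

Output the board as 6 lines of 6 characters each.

Answer: ......
.WB...
..WB..
.WBW..
.B....
......

Derivation:
Place W at (1,1); scan 8 dirs for brackets.
Dir NW: first cell '.' (not opp) -> no flip
Dir N: first cell '.' (not opp) -> no flip
Dir NE: first cell '.' (not opp) -> no flip
Dir W: first cell '.' (not opp) -> no flip
Dir E: opp run (1,2), next='.' -> no flip
Dir SW: first cell '.' (not opp) -> no flip
Dir S: first cell '.' (not opp) -> no flip
Dir SE: opp run (2,2) capped by W -> flip
All flips: (2,2)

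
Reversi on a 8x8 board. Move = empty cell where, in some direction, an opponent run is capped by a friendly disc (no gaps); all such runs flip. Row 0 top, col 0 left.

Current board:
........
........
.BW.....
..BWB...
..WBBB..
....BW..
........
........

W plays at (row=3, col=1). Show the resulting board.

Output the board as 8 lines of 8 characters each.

Place W at (3,1); scan 8 dirs for brackets.
Dir NW: first cell '.' (not opp) -> no flip
Dir N: opp run (2,1), next='.' -> no flip
Dir NE: first cell 'W' (not opp) -> no flip
Dir W: first cell '.' (not opp) -> no flip
Dir E: opp run (3,2) capped by W -> flip
Dir SW: first cell '.' (not opp) -> no flip
Dir S: first cell '.' (not opp) -> no flip
Dir SE: first cell 'W' (not opp) -> no flip
All flips: (3,2)

Answer: ........
........
.BW.....
.WWWB...
..WBBB..
....BW..
........
........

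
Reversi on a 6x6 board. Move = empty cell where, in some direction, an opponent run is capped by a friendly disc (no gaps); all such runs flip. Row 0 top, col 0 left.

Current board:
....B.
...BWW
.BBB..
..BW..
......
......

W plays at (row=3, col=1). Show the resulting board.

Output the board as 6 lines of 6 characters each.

Place W at (3,1); scan 8 dirs for brackets.
Dir NW: first cell '.' (not opp) -> no flip
Dir N: opp run (2,1), next='.' -> no flip
Dir NE: opp run (2,2) (1,3) (0,4), next=edge -> no flip
Dir W: first cell '.' (not opp) -> no flip
Dir E: opp run (3,2) capped by W -> flip
Dir SW: first cell '.' (not opp) -> no flip
Dir S: first cell '.' (not opp) -> no flip
Dir SE: first cell '.' (not opp) -> no flip
All flips: (3,2)

Answer: ....B.
...BWW
.BBB..
.WWW..
......
......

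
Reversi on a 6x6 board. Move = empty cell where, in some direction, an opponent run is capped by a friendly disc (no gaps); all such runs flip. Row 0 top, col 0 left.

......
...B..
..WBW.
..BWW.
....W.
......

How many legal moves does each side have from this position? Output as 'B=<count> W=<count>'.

-- B to move --
(1,1): no bracket -> illegal
(1,2): flips 1 -> legal
(1,4): no bracket -> illegal
(1,5): no bracket -> illegal
(2,1): flips 1 -> legal
(2,5): flips 1 -> legal
(3,1): flips 1 -> legal
(3,5): flips 3 -> legal
(4,2): no bracket -> illegal
(4,3): flips 1 -> legal
(4,5): flips 1 -> legal
(5,3): no bracket -> illegal
(5,4): no bracket -> illegal
(5,5): no bracket -> illegal
B mobility = 7
-- W to move --
(0,2): flips 1 -> legal
(0,3): flips 2 -> legal
(0,4): flips 1 -> legal
(1,2): flips 1 -> legal
(1,4): no bracket -> illegal
(2,1): no bracket -> illegal
(3,1): flips 1 -> legal
(4,1): no bracket -> illegal
(4,2): flips 1 -> legal
(4,3): no bracket -> illegal
W mobility = 6

Answer: B=7 W=6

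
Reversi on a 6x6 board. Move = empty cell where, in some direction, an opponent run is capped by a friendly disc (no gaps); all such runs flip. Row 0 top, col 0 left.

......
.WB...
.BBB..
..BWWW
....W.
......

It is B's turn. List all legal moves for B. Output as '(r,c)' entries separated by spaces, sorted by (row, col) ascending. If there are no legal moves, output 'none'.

(0,0): flips 1 -> legal
(0,1): flips 1 -> legal
(0,2): no bracket -> illegal
(1,0): flips 1 -> legal
(2,0): no bracket -> illegal
(2,4): no bracket -> illegal
(2,5): no bracket -> illegal
(4,2): no bracket -> illegal
(4,3): flips 1 -> legal
(4,5): flips 1 -> legal
(5,3): no bracket -> illegal
(5,4): no bracket -> illegal
(5,5): flips 2 -> legal

Answer: (0,0) (0,1) (1,0) (4,3) (4,5) (5,5)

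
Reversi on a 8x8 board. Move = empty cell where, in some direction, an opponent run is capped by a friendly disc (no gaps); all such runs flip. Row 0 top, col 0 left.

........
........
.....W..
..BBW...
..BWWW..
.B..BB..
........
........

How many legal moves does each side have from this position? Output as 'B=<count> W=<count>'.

Answer: B=5 W=9

Derivation:
-- B to move --
(1,4): no bracket -> illegal
(1,5): no bracket -> illegal
(1,6): no bracket -> illegal
(2,3): no bracket -> illegal
(2,4): flips 2 -> legal
(2,6): no bracket -> illegal
(3,5): flips 2 -> legal
(3,6): flips 1 -> legal
(4,6): flips 3 -> legal
(5,2): no bracket -> illegal
(5,3): flips 1 -> legal
(5,6): no bracket -> illegal
B mobility = 5
-- W to move --
(2,1): flips 1 -> legal
(2,2): flips 1 -> legal
(2,3): flips 1 -> legal
(2,4): no bracket -> illegal
(3,1): flips 2 -> legal
(4,0): no bracket -> illegal
(4,1): flips 1 -> legal
(4,6): no bracket -> illegal
(5,0): no bracket -> illegal
(5,2): no bracket -> illegal
(5,3): no bracket -> illegal
(5,6): no bracket -> illegal
(6,0): no bracket -> illegal
(6,1): no bracket -> illegal
(6,2): no bracket -> illegal
(6,3): flips 1 -> legal
(6,4): flips 1 -> legal
(6,5): flips 2 -> legal
(6,6): flips 1 -> legal
W mobility = 9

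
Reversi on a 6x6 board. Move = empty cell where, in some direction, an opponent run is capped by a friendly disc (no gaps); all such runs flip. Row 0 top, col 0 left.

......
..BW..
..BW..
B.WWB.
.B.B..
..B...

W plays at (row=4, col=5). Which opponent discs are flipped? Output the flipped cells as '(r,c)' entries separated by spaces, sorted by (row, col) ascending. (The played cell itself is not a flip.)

Dir NW: opp run (3,4) capped by W -> flip
Dir N: first cell '.' (not opp) -> no flip
Dir NE: edge -> no flip
Dir W: first cell '.' (not opp) -> no flip
Dir E: edge -> no flip
Dir SW: first cell '.' (not opp) -> no flip
Dir S: first cell '.' (not opp) -> no flip
Dir SE: edge -> no flip

Answer: (3,4)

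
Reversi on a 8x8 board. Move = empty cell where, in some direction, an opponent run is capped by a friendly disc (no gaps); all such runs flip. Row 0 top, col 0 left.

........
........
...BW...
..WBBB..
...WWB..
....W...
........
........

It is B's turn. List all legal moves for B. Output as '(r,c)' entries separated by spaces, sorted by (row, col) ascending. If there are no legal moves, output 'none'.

Answer: (1,3) (1,4) (1,5) (2,5) (3,1) (4,1) (4,2) (5,2) (5,3) (5,5) (6,3) (6,4)

Derivation:
(1,3): flips 1 -> legal
(1,4): flips 1 -> legal
(1,5): flips 1 -> legal
(2,1): no bracket -> illegal
(2,2): no bracket -> illegal
(2,5): flips 1 -> legal
(3,1): flips 1 -> legal
(4,1): flips 1 -> legal
(4,2): flips 2 -> legal
(5,2): flips 1 -> legal
(5,3): flips 2 -> legal
(5,5): flips 1 -> legal
(6,3): flips 1 -> legal
(6,4): flips 2 -> legal
(6,5): no bracket -> illegal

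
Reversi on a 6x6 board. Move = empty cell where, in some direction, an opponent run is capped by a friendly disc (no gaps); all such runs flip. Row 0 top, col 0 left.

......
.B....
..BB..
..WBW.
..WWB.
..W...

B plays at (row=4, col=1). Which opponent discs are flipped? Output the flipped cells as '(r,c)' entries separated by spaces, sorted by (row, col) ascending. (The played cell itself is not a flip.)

Answer: (3,2) (4,2) (4,3)

Derivation:
Dir NW: first cell '.' (not opp) -> no flip
Dir N: first cell '.' (not opp) -> no flip
Dir NE: opp run (3,2) capped by B -> flip
Dir W: first cell '.' (not opp) -> no flip
Dir E: opp run (4,2) (4,3) capped by B -> flip
Dir SW: first cell '.' (not opp) -> no flip
Dir S: first cell '.' (not opp) -> no flip
Dir SE: opp run (5,2), next=edge -> no flip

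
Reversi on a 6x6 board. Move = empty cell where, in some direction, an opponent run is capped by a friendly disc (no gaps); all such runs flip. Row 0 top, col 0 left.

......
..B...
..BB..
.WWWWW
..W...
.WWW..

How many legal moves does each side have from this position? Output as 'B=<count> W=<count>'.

-- B to move --
(2,0): no bracket -> illegal
(2,1): no bracket -> illegal
(2,4): no bracket -> illegal
(2,5): no bracket -> illegal
(3,0): no bracket -> illegal
(4,0): flips 1 -> legal
(4,1): flips 1 -> legal
(4,3): flips 1 -> legal
(4,4): flips 1 -> legal
(4,5): flips 1 -> legal
(5,0): no bracket -> illegal
(5,4): no bracket -> illegal
B mobility = 5
-- W to move --
(0,1): flips 2 -> legal
(0,2): flips 2 -> legal
(0,3): no bracket -> illegal
(1,1): flips 1 -> legal
(1,3): flips 2 -> legal
(1,4): flips 1 -> legal
(2,1): no bracket -> illegal
(2,4): no bracket -> illegal
W mobility = 5

Answer: B=5 W=5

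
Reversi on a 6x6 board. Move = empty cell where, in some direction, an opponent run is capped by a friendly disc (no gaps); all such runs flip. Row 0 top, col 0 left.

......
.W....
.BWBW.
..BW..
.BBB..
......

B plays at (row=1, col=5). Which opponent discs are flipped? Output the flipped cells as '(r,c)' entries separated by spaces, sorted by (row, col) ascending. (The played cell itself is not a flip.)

Dir NW: first cell '.' (not opp) -> no flip
Dir N: first cell '.' (not opp) -> no flip
Dir NE: edge -> no flip
Dir W: first cell '.' (not opp) -> no flip
Dir E: edge -> no flip
Dir SW: opp run (2,4) (3,3) capped by B -> flip
Dir S: first cell '.' (not opp) -> no flip
Dir SE: edge -> no flip

Answer: (2,4) (3,3)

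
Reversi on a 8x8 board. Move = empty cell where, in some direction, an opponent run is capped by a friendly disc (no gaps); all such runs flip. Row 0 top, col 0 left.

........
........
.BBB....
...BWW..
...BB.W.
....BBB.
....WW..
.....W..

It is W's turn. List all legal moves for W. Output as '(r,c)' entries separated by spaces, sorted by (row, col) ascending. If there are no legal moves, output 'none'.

Answer: (1,2) (3,2) (4,5) (4,7) (5,2) (5,3) (6,6)

Derivation:
(1,0): no bracket -> illegal
(1,1): no bracket -> illegal
(1,2): flips 1 -> legal
(1,3): no bracket -> illegal
(1,4): no bracket -> illegal
(2,0): no bracket -> illegal
(2,4): no bracket -> illegal
(3,0): no bracket -> illegal
(3,1): no bracket -> illegal
(3,2): flips 3 -> legal
(4,2): no bracket -> illegal
(4,5): flips 1 -> legal
(4,7): flips 1 -> legal
(5,2): flips 1 -> legal
(5,3): flips 1 -> legal
(5,7): no bracket -> illegal
(6,3): no bracket -> illegal
(6,6): flips 1 -> legal
(6,7): no bracket -> illegal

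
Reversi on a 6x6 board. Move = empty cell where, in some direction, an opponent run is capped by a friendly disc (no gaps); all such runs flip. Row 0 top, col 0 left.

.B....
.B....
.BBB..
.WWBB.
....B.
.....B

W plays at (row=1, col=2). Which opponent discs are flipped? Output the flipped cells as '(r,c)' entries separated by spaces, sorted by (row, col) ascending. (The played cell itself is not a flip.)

Dir NW: opp run (0,1), next=edge -> no flip
Dir N: first cell '.' (not opp) -> no flip
Dir NE: first cell '.' (not opp) -> no flip
Dir W: opp run (1,1), next='.' -> no flip
Dir E: first cell '.' (not opp) -> no flip
Dir SW: opp run (2,1), next='.' -> no flip
Dir S: opp run (2,2) capped by W -> flip
Dir SE: opp run (2,3) (3,4), next='.' -> no flip

Answer: (2,2)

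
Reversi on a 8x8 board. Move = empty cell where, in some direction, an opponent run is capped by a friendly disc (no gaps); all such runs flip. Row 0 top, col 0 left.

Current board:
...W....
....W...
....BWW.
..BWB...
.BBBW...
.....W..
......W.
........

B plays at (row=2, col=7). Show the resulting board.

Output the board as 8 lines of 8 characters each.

Answer: ...W....
....W...
....BBBB
..BWB...
.BBBW...
.....W..
......W.
........

Derivation:
Place B at (2,7); scan 8 dirs for brackets.
Dir NW: first cell '.' (not opp) -> no flip
Dir N: first cell '.' (not opp) -> no flip
Dir NE: edge -> no flip
Dir W: opp run (2,6) (2,5) capped by B -> flip
Dir E: edge -> no flip
Dir SW: first cell '.' (not opp) -> no flip
Dir S: first cell '.' (not opp) -> no flip
Dir SE: edge -> no flip
All flips: (2,5) (2,6)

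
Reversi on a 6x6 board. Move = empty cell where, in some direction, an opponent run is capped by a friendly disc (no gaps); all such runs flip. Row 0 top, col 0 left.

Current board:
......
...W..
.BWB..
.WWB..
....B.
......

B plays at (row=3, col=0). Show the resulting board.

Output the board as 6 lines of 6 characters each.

Place B at (3,0); scan 8 dirs for brackets.
Dir NW: edge -> no flip
Dir N: first cell '.' (not opp) -> no flip
Dir NE: first cell 'B' (not opp) -> no flip
Dir W: edge -> no flip
Dir E: opp run (3,1) (3,2) capped by B -> flip
Dir SW: edge -> no flip
Dir S: first cell '.' (not opp) -> no flip
Dir SE: first cell '.' (not opp) -> no flip
All flips: (3,1) (3,2)

Answer: ......
...W..
.BWB..
BBBB..
....B.
......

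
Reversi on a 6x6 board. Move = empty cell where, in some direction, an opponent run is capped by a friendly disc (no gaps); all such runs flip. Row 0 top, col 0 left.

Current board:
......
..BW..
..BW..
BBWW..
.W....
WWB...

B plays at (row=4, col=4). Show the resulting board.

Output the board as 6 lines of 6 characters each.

Answer: ......
..BW..
..BW..
BBWB..
.W..B.
WWB...

Derivation:
Place B at (4,4); scan 8 dirs for brackets.
Dir NW: opp run (3,3) capped by B -> flip
Dir N: first cell '.' (not opp) -> no flip
Dir NE: first cell '.' (not opp) -> no flip
Dir W: first cell '.' (not opp) -> no flip
Dir E: first cell '.' (not opp) -> no flip
Dir SW: first cell '.' (not opp) -> no flip
Dir S: first cell '.' (not opp) -> no flip
Dir SE: first cell '.' (not opp) -> no flip
All flips: (3,3)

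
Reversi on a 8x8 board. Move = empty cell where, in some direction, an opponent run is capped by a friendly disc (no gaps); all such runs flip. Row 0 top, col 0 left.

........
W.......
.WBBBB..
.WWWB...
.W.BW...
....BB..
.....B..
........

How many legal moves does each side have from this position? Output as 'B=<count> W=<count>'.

Answer: B=6 W=12

Derivation:
-- B to move --
(0,0): no bracket -> illegal
(0,1): no bracket -> illegal
(1,1): no bracket -> illegal
(1,2): no bracket -> illegal
(2,0): flips 1 -> legal
(3,0): flips 3 -> legal
(3,5): no bracket -> illegal
(4,0): flips 1 -> legal
(4,2): flips 2 -> legal
(4,5): flips 1 -> legal
(5,0): flips 2 -> legal
(5,1): no bracket -> illegal
(5,2): no bracket -> illegal
(5,3): no bracket -> illegal
B mobility = 6
-- W to move --
(1,1): flips 1 -> legal
(1,2): flips 1 -> legal
(1,3): flips 2 -> legal
(1,4): flips 3 -> legal
(1,5): flips 1 -> legal
(1,6): no bracket -> illegal
(2,6): flips 4 -> legal
(3,5): flips 1 -> legal
(3,6): no bracket -> illegal
(4,2): flips 1 -> legal
(4,5): no bracket -> illegal
(4,6): no bracket -> illegal
(5,2): no bracket -> illegal
(5,3): flips 1 -> legal
(5,6): no bracket -> illegal
(6,3): no bracket -> illegal
(6,4): flips 1 -> legal
(6,6): flips 1 -> legal
(7,4): no bracket -> illegal
(7,5): no bracket -> illegal
(7,6): flips 3 -> legal
W mobility = 12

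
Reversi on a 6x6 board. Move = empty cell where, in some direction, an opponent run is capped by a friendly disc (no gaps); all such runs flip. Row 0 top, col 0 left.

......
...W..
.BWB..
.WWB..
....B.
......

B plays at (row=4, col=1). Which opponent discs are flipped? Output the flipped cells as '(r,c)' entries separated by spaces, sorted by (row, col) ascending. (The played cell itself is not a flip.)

Dir NW: first cell '.' (not opp) -> no flip
Dir N: opp run (3,1) capped by B -> flip
Dir NE: opp run (3,2) capped by B -> flip
Dir W: first cell '.' (not opp) -> no flip
Dir E: first cell '.' (not opp) -> no flip
Dir SW: first cell '.' (not opp) -> no flip
Dir S: first cell '.' (not opp) -> no flip
Dir SE: first cell '.' (not opp) -> no flip

Answer: (3,1) (3,2)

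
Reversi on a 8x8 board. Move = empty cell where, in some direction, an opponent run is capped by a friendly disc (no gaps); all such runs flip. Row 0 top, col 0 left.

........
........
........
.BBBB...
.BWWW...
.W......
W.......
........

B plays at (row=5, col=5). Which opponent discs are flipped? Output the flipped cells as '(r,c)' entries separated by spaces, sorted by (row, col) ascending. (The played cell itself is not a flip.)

Dir NW: opp run (4,4) capped by B -> flip
Dir N: first cell '.' (not opp) -> no flip
Dir NE: first cell '.' (not opp) -> no flip
Dir W: first cell '.' (not opp) -> no flip
Dir E: first cell '.' (not opp) -> no flip
Dir SW: first cell '.' (not opp) -> no flip
Dir S: first cell '.' (not opp) -> no flip
Dir SE: first cell '.' (not opp) -> no flip

Answer: (4,4)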